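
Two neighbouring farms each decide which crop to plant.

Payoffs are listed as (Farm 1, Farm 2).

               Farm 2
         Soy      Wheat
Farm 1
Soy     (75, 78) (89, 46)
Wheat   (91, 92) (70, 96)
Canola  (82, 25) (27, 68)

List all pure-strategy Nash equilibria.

There is no pure-strategy Nash equilibrium.

Farm 1 against Soy: payoffs 75, 91, 82 → best response Wheat.
Farm 1 against Wheat: payoffs 89, 70, 27 → best response Soy.
Farm 2 against Soy: payoffs 78, 46 → best response Soy.
Farm 2 against Wheat: payoffs 92, 96 → best response Wheat.
Farm 2 against Canola: payoffs 25, 68 → best response Wheat.
No profile is a mutual best response for all players.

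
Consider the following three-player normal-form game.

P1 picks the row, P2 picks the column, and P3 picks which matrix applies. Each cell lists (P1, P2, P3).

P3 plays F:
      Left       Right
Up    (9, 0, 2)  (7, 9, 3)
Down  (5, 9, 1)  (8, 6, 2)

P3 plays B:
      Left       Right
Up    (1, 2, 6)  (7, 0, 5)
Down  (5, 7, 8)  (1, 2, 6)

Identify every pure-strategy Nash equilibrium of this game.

P1 against (Left, F): payoffs 9, 5 → best response Up.
P1 against (Left, B): payoffs 1, 5 → best response Down.
P1 against (Right, F): payoffs 7, 8 → best response Down.
P1 against (Right, B): payoffs 7, 1 → best response Up.
P2 against (Up, F): payoffs 0, 9 → best response Right.
P2 against (Up, B): payoffs 2, 0 → best response Left.
P2 against (Down, F): payoffs 9, 6 → best response Left.
P2 against (Down, B): payoffs 7, 2 → best response Left.
P3 against (Up, Left): payoffs 2, 6 → best response B.
P3 against (Up, Right): payoffs 3, 5 → best response B.
P3 against (Down, Left): payoffs 1, 8 → best response B.
P3 against (Down, Right): payoffs 2, 6 → best response B.
Mutual best responses: (Down, Left, B).

Pure NE: (Down, Left, B)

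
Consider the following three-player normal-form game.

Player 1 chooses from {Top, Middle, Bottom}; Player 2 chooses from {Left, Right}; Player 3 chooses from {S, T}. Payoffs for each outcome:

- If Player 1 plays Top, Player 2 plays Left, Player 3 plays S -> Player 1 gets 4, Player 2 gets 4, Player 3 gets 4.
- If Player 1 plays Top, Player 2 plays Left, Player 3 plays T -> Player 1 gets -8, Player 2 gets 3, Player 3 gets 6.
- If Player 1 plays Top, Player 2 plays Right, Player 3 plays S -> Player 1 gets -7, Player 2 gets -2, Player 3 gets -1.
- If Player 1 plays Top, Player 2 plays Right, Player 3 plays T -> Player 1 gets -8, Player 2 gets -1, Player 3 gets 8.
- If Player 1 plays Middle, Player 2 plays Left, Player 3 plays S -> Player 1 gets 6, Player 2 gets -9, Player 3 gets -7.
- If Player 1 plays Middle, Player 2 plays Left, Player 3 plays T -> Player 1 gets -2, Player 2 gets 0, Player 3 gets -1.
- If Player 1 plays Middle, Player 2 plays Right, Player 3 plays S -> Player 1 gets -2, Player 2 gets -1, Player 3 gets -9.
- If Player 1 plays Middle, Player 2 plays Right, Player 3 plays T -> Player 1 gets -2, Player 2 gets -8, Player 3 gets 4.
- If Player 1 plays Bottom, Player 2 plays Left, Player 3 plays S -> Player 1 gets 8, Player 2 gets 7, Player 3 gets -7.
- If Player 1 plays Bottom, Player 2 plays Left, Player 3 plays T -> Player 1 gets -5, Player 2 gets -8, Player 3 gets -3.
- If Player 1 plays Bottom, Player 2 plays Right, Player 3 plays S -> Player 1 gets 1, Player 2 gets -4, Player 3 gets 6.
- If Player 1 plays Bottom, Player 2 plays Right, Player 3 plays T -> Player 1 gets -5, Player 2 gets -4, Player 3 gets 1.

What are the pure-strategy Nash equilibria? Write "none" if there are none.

(Top, Left, S): Player 1 can switch to Middle (4 → 6). Not NE.
(Top, Left, T): Player 1 can switch to Middle (-8 → -2). Not NE.
(Top, Right, S): Player 1 can switch to Middle (-7 → -2). Not NE.
(Top, Right, T): Player 1 can switch to Middle (-8 → -2). Not NE.
(Middle, Left, S): Player 1 can switch to Bottom (6 → 8). Not NE.
(Middle, Left, T): Player 1 gets -2, best alternative -5; Player 2 gets 0, best alternative -8; Player 3 gets -1, best alternative -7. No profitable deviation — NE.
(Middle, Right, S): Player 1 can switch to Bottom (-2 → 1). Not NE.
(The remaining 5 profiles each have a profitable deviation by the same check.)

Pure NE: (Middle, Left, T)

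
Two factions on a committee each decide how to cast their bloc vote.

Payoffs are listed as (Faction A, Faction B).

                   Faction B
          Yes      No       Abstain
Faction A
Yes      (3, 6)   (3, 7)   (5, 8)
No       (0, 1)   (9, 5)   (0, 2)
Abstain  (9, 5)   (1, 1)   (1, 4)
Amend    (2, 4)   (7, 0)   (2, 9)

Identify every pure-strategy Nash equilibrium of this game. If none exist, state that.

Pure-strategy Nash equilibria: (Yes, Abstain); (No, No); (Abstain, Yes)

Mark each player's best response to every combination of opponents' strategies; a profile where every player is best-responding is a pure Nash equilibrium.
Faction A against Yes: payoffs 3, 0, 9, 2 → best response Abstain.
Faction A against No: payoffs 3, 9, 1, 7 → best response No.
Faction A against Abstain: payoffs 5, 0, 1, 2 → best response Yes.
Faction B against Yes: payoffs 6, 7, 8 → best response Abstain.
Faction B against No: payoffs 1, 5, 2 → best response No.
Faction B against Abstain: payoffs 5, 1, 4 → best response Yes.
Faction B against Amend: payoffs 4, 0, 9 → best response Abstain.
Mutual best responses: (Yes, Abstain); (No, No); (Abstain, Yes).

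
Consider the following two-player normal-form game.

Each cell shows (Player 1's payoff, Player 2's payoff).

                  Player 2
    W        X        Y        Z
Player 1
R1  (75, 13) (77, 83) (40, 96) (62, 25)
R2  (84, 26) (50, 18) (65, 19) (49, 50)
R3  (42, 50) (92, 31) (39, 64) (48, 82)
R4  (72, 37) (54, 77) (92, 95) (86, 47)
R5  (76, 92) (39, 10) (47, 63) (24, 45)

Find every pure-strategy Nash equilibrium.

The unique pure-strategy Nash equilibrium is (R4, Y).

Player 1 against W: payoffs 75, 84, 42, 72, 76 → best response R2.
Player 1 against X: payoffs 77, 50, 92, 54, 39 → best response R3.
Player 1 against Y: payoffs 40, 65, 39, 92, 47 → best response R4.
Player 1 against Z: payoffs 62, 49, 48, 86, 24 → best response R4.
Player 2 against R1: payoffs 13, 83, 96, 25 → best response Y.
Player 2 against R2: payoffs 26, 18, 19, 50 → best response Z.
Player 2 against R3: payoffs 50, 31, 64, 82 → best response Z.
Player 2 against R4: payoffs 37, 77, 95, 47 → best response Y.
Player 2 against R5: payoffs 92, 10, 63, 45 → best response W.
Mutual best responses: (R4, Y).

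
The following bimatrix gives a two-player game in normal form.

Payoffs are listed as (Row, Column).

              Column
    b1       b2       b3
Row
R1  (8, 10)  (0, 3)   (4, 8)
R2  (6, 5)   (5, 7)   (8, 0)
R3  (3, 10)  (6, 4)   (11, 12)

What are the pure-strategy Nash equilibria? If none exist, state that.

Row against b1: payoffs 8, 6, 3 → best response R1.
Row against b2: payoffs 0, 5, 6 → best response R3.
Row against b3: payoffs 4, 8, 11 → best response R3.
Column against R1: payoffs 10, 3, 8 → best response b1.
Column against R2: payoffs 5, 7, 0 → best response b2.
Column against R3: payoffs 10, 4, 12 → best response b3.
Mutual best responses: (R1, b1); (R3, b3).

(R1, b1); (R3, b3)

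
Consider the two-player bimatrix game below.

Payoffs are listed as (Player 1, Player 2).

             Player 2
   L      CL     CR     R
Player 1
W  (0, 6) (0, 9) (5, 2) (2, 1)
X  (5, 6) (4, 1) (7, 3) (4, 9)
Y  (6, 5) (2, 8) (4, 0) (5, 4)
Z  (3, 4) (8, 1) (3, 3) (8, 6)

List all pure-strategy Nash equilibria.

Player 1 against L: payoffs 0, 5, 6, 3 → best response Y.
Player 1 against CL: payoffs 0, 4, 2, 8 → best response Z.
Player 1 against CR: payoffs 5, 7, 4, 3 → best response X.
Player 1 against R: payoffs 2, 4, 5, 8 → best response Z.
Player 2 against W: payoffs 6, 9, 2, 1 → best response CL.
Player 2 against X: payoffs 6, 1, 3, 9 → best response R.
Player 2 against Y: payoffs 5, 8, 0, 4 → best response CL.
Player 2 against Z: payoffs 4, 1, 3, 6 → best response R.
Mutual best responses: (Z, R).

The unique pure-strategy Nash equilibrium is (Z, R).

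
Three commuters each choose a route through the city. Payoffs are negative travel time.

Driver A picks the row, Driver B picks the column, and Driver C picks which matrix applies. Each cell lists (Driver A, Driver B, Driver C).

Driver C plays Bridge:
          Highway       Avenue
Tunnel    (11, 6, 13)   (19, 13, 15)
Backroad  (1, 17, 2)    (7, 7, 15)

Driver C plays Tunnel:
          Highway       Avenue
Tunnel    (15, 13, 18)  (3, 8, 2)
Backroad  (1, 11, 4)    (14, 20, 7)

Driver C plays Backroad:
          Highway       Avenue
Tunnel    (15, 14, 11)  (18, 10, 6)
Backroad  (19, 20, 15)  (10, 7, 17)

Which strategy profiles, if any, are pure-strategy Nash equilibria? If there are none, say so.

(Tunnel, Highway, Tunnel); (Tunnel, Avenue, Bridge); (Backroad, Highway, Backroad)

For each strategy profile, look for a profitable unilateral deviation.
(Tunnel, Highway, Bridge): Driver B can switch to Avenue (6 → 13). Not NE.
(Tunnel, Highway, Tunnel): Driver A gets 15, best alternative 1; Driver B gets 13, best alternative 8; Driver C gets 18, best alternative 13. No profitable deviation — NE.
(Tunnel, Highway, Backroad): Driver A can switch to Backroad (15 → 19). Not NE.
(Tunnel, Avenue, Bridge): Driver A gets 19, best alternative 7; Driver B gets 13, best alternative 6; Driver C gets 15, best alternative 6. No profitable deviation — NE.
(Tunnel, Avenue, Tunnel): Driver A can switch to Backroad (3 → 14). Not NE.
(Tunnel, Avenue, Backroad): Driver B can switch to Highway (10 → 14). Not NE.
(Backroad, Highway, Bridge): Driver A can switch to Tunnel (1 → 11). Not NE.
(Backroad, Highway, Tunnel): Driver A can switch to Tunnel (1 → 15). Not NE.
(Backroad, Highway, Backroad): Driver A gets 19, best alternative 15; Driver B gets 20, best alternative 7; Driver C gets 15, best alternative 4. No profitable deviation — NE.
(Backroad, Avenue, Bridge): Driver A can switch to Tunnel (7 → 19). Not NE.
(Backroad, Avenue, Tunnel): Driver C can switch to Bridge (7 → 15). Not NE.
(The remaining 1 profile has a profitable deviation by the same check.)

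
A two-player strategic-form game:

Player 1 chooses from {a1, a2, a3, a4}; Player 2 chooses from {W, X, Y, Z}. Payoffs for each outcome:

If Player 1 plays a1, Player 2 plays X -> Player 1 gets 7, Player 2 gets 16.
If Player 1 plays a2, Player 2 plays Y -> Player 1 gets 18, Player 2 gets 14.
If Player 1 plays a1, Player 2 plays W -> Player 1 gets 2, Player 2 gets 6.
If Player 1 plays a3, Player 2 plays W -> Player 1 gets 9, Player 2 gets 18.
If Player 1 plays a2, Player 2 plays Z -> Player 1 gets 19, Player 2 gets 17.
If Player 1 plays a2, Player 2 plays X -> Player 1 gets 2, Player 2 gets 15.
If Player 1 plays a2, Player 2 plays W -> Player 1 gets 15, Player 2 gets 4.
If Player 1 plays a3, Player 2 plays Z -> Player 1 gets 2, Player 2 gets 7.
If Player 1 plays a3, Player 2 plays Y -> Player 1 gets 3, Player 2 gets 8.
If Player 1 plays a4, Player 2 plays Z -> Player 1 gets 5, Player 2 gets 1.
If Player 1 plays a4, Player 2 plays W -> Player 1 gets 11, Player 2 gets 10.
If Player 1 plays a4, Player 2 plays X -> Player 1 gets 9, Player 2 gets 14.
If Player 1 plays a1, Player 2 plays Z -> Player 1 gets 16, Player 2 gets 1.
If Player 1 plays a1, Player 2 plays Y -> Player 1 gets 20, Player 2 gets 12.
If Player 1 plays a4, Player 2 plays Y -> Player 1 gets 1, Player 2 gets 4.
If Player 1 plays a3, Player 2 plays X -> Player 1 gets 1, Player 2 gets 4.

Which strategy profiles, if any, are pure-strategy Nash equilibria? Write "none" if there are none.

Player 1 against W: payoffs 2, 15, 9, 11 → best response a2.
Player 1 against X: payoffs 7, 2, 1, 9 → best response a4.
Player 1 against Y: payoffs 20, 18, 3, 1 → best response a1.
Player 1 against Z: payoffs 16, 19, 2, 5 → best response a2.
Player 2 against a1: payoffs 6, 16, 12, 1 → best response X.
Player 2 against a2: payoffs 4, 15, 14, 17 → best response Z.
Player 2 against a3: payoffs 18, 4, 8, 7 → best response W.
Player 2 against a4: payoffs 10, 14, 4, 1 → best response X.
Mutual best responses: (a2, Z); (a4, X).

(a2, Z), (a4, X)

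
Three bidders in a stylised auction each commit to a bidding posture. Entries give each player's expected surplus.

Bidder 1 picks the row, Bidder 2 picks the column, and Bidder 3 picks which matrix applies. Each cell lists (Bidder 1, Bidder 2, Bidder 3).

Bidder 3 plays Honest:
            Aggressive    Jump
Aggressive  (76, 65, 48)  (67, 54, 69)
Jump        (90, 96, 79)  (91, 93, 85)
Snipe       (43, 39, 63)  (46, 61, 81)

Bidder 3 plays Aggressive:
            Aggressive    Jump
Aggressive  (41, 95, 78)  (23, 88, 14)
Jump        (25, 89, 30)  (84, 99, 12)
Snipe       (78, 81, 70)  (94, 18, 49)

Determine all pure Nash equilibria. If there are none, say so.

Pure-strategy Nash equilibria: (Jump, Aggressive, Honest), (Snipe, Aggressive, Aggressive)

Check each profile: it is a Nash equilibrium iff no player can strictly gain by switching unilaterally.
(Aggressive, Aggressive, Honest): Bidder 1 can switch to Jump (76 → 90). Not NE.
(Aggressive, Aggressive, Aggressive): Bidder 1 can switch to Snipe (41 → 78). Not NE.
(Aggressive, Jump, Honest): Bidder 1 can switch to Jump (67 → 91). Not NE.
(Aggressive, Jump, Aggressive): Bidder 1 can switch to Jump (23 → 84). Not NE.
(Jump, Aggressive, Honest): Bidder 1 gets 90, best alternative 76; Bidder 2 gets 96, best alternative 93; Bidder 3 gets 79, best alternative 30. No profitable deviation — NE.
(Jump, Aggressive, Aggressive): Bidder 1 can switch to Aggressive (25 → 41). Not NE.
(Jump, Jump, Honest): Bidder 2 can switch to Aggressive (93 → 96). Not NE.
(Jump, Jump, Aggressive): Bidder 1 can switch to Snipe (84 → 94). Not NE.
(Snipe, Aggressive, Honest): Bidder 1 can switch to Aggressive (43 → 76). Not NE.
(Snipe, Aggressive, Aggressive): Bidder 1 gets 78, best alternative 41; Bidder 2 gets 81, best alternative 18; Bidder 3 gets 70, best alternative 63. No profitable deviation — NE.
(Snipe, Jump, Honest): Bidder 1 can switch to Aggressive (46 → 67). Not NE.
(Snipe, Jump, Aggressive): Bidder 2 can switch to Aggressive (18 → 81). Not NE.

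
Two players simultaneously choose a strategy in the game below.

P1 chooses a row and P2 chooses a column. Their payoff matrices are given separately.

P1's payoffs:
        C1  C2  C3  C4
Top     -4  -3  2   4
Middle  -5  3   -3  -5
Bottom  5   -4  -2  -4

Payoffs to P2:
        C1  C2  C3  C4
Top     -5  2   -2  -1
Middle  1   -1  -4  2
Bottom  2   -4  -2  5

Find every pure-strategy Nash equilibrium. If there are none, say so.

Mark each player's best response to every combination of opponents' strategies; a profile where every player is best-responding is a pure Nash equilibrium.
P1 against C1: payoffs -4, -5, 5 → best response Bottom.
P1 against C2: payoffs -3, 3, -4 → best response Middle.
P1 against C3: payoffs 2, -3, -2 → best response Top.
P1 against C4: payoffs 4, -5, -4 → best response Top.
P2 against Top: payoffs -5, 2, -2, -1 → best response C2.
P2 against Middle: payoffs 1, -1, -4, 2 → best response C4.
P2 against Bottom: payoffs 2, -4, -2, 5 → best response C4.
No profile is a mutual best response for all players.

There is no pure-strategy Nash equilibrium.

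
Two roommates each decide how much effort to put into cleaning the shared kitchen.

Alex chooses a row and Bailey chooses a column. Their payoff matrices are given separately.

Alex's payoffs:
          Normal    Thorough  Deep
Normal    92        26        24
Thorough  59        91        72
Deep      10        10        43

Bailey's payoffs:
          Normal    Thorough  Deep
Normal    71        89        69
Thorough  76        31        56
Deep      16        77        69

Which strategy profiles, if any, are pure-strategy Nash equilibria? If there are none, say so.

For each strategy profile, look for a profitable unilateral deviation.
(Normal, Normal): Bailey can switch to Thorough (71 → 89). Not NE.
(Normal, Thorough): Alex can switch to Thorough (26 → 91). Not NE.
(Normal, Deep): Alex can switch to Thorough (24 → 72). Not NE.
(Thorough, Normal): Alex can switch to Normal (59 → 92). Not NE.
(Thorough, Thorough): Bailey can switch to Normal (31 → 76). Not NE.
(Thorough, Deep): Bailey can switch to Normal (56 → 76). Not NE.
(Deep, Normal): Alex can switch to Normal (10 → 92). Not NE.
(Deep, Thorough): Alex can switch to Normal (10 → 26). Not NE.
(The remaining 1 profile has a profitable deviation by the same check.)

There is no pure-strategy Nash equilibrium.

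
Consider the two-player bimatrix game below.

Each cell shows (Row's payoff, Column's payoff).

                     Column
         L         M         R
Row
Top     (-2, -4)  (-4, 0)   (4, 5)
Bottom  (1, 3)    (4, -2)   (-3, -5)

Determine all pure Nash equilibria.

Pure-strategy Nash equilibria: (Top, R) and (Bottom, L)

For each player, find the best response to each opponent profile; mutual best responses are the pure NE.
Row against L: payoffs -2, 1 → best response Bottom.
Row against M: payoffs -4, 4 → best response Bottom.
Row against R: payoffs 4, -3 → best response Top.
Column against Top: payoffs -4, 0, 5 → best response R.
Column against Bottom: payoffs 3, -2, -5 → best response L.
Mutual best responses: (Top, R); (Bottom, L).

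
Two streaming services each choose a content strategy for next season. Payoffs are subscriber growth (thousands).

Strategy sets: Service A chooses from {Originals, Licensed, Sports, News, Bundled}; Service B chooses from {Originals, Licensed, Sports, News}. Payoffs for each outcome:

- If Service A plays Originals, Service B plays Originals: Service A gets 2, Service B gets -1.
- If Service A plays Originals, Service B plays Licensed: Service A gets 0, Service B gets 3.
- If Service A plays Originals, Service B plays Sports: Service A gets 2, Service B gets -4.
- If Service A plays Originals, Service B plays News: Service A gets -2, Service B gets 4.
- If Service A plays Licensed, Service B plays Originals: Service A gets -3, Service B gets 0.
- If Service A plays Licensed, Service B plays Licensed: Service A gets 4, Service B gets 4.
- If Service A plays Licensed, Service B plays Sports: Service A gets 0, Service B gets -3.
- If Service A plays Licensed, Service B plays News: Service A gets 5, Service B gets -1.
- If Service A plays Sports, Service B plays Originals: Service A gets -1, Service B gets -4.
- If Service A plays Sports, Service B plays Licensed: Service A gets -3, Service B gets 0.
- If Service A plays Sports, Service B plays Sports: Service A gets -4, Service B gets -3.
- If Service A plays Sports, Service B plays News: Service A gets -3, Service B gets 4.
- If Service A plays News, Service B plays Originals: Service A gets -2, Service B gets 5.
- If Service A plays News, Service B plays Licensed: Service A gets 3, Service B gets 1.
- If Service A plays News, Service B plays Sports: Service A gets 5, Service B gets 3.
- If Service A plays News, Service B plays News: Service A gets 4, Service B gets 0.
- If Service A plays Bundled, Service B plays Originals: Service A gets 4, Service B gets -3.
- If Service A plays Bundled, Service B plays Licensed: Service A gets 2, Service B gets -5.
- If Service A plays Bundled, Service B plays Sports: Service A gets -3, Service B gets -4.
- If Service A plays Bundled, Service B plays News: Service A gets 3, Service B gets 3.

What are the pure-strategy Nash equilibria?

(Licensed, Licensed)

Service A against Originals: payoffs 2, -3, -1, -2, 4 → best response Bundled.
Service A against Licensed: payoffs 0, 4, -3, 3, 2 → best response Licensed.
Service A against Sports: payoffs 2, 0, -4, 5, -3 → best response News.
Service A against News: payoffs -2, 5, -3, 4, 3 → best response Licensed.
Service B against Originals: payoffs -1, 3, -4, 4 → best response News.
Service B against Licensed: payoffs 0, 4, -3, -1 → best response Licensed.
Service B against Sports: payoffs -4, 0, -3, 4 → best response News.
Service B against News: payoffs 5, 1, 3, 0 → best response Originals.
Service B against Bundled: payoffs -3, -5, -4, 3 → best response News.
Mutual best responses: (Licensed, Licensed).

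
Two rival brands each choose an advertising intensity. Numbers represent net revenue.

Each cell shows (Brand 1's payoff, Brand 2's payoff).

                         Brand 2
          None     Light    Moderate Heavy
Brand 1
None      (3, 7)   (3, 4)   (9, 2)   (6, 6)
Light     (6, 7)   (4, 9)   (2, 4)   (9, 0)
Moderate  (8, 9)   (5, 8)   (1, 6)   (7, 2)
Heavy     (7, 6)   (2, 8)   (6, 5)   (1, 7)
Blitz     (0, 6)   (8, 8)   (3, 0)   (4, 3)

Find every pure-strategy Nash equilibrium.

Brand 1 against None: payoffs 3, 6, 8, 7, 0 → best response Moderate.
Brand 1 against Light: payoffs 3, 4, 5, 2, 8 → best response Blitz.
Brand 1 against Moderate: payoffs 9, 2, 1, 6, 3 → best response None.
Brand 1 against Heavy: payoffs 6, 9, 7, 1, 4 → best response Light.
Brand 2 against None: payoffs 7, 4, 2, 6 → best response None.
Brand 2 against Light: payoffs 7, 9, 4, 0 → best response Light.
Brand 2 against Moderate: payoffs 9, 8, 6, 2 → best response None.
Brand 2 against Heavy: payoffs 6, 8, 5, 7 → best response Light.
Brand 2 against Blitz: payoffs 6, 8, 0, 3 → best response Light.
Mutual best responses: (Moderate, None); (Blitz, Light).

Pure-strategy Nash equilibria: (Moderate, None); (Blitz, Light)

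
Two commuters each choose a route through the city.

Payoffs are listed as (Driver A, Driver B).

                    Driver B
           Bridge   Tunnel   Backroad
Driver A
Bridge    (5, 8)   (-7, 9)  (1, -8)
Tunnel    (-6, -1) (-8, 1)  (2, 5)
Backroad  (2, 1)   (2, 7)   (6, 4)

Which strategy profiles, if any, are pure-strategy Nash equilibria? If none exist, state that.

The unique pure-strategy Nash equilibrium is (Backroad, Tunnel).

Check each profile: it is a Nash equilibrium iff no player can strictly gain by switching unilaterally.
(Bridge, Bridge): Driver B can switch to Tunnel (8 → 9). Not NE.
(Bridge, Tunnel): Driver A can switch to Backroad (-7 → 2). Not NE.
(Bridge, Backroad): Driver A can switch to Tunnel (1 → 2). Not NE.
(Tunnel, Bridge): Driver A can switch to Bridge (-6 → 5). Not NE.
(Tunnel, Tunnel): Driver A can switch to Bridge (-8 → -7). Not NE.
(Tunnel, Backroad): Driver A can switch to Backroad (2 → 6). Not NE.
(Backroad, Bridge): Driver A can switch to Bridge (2 → 5). Not NE.
(Backroad, Tunnel): Driver A gets 2, best alternative -7; Driver B gets 7, best alternative 4. No profitable deviation — NE.
(Backroad, Backroad): Driver B can switch to Tunnel (4 → 7). Not NE.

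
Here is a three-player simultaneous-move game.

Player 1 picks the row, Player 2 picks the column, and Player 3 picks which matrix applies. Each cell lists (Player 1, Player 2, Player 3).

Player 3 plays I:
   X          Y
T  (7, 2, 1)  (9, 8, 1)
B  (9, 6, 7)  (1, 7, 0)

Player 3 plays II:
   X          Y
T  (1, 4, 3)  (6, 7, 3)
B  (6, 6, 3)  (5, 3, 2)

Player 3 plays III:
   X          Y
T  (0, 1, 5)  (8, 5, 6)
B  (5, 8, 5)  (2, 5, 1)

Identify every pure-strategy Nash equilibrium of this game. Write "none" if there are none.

Pure NE: (T, Y, III)

For each strategy profile, look for a profitable unilateral deviation.
(T, X, I): Player 1 can switch to B (7 → 9). Not NE.
(T, X, II): Player 1 can switch to B (1 → 6). Not NE.
(T, X, III): Player 1 can switch to B (0 → 5). Not NE.
(T, Y, I): Player 3 can switch to II (1 → 3). Not NE.
(T, Y, II): Player 3 can switch to III (3 → 6). Not NE.
(T, Y, III): Player 1 gets 8, best alternative 2; Player 2 gets 5, best alternative 1; Player 3 gets 6, best alternative 3. No profitable deviation — NE.
(B, X, I): Player 2 can switch to Y (6 → 7). Not NE.
(The remaining 5 profiles each have a profitable deviation by the same check.)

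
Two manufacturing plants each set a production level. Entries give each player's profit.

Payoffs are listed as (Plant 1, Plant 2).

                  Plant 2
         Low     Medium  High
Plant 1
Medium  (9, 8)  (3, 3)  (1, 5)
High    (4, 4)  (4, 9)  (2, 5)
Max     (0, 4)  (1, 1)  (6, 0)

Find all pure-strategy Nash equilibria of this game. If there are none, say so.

(Medium, Low), (High, Medium)

(Medium, Low): Plant 1 gets 9, best alternative 4; Plant 2 gets 8, best alternative 5. No profitable deviation — NE.
(Medium, Medium): Plant 1 can switch to High (3 → 4). Not NE.
(Medium, High): Plant 1 can switch to High (1 → 2). Not NE.
(High, Low): Plant 1 can switch to Medium (4 → 9). Not NE.
(High, Medium): Plant 1 gets 4, best alternative 3; Plant 2 gets 9, best alternative 5. No profitable deviation — NE.
(High, High): Plant 1 can switch to Max (2 → 6). Not NE.
(Max, Low): Plant 1 can switch to Medium (0 → 9). Not NE.
(Max, Medium): Plant 1 can switch to Medium (1 → 3). Not NE.
(The remaining 1 profile has a profitable deviation by the same check.)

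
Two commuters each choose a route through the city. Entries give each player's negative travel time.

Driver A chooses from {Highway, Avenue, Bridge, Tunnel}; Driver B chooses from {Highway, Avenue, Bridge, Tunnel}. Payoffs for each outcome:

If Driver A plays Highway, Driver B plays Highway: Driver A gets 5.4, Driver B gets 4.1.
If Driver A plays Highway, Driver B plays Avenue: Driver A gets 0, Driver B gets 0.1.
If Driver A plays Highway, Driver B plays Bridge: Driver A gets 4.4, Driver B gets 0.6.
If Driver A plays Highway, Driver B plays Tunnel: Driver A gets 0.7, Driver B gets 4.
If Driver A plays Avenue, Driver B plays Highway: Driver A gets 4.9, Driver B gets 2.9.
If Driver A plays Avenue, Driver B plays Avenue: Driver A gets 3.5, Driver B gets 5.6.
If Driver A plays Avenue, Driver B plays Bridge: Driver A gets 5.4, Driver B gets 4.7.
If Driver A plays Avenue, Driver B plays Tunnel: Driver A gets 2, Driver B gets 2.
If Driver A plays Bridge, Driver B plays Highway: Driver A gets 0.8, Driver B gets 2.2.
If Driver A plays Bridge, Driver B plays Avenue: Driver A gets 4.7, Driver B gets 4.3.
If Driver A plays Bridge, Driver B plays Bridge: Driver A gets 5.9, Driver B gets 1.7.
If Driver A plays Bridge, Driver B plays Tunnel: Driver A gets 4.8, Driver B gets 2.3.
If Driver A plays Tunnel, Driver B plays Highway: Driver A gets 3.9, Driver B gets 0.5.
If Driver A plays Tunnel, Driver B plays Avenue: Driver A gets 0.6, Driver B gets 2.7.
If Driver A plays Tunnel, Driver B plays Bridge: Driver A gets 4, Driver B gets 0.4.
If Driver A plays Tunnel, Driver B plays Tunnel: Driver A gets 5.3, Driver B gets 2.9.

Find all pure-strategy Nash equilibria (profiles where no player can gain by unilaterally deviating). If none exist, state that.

Driver A against Highway: payoffs 5.4, 4.9, 0.8, 3.9 → best response Highway.
Driver A against Avenue: payoffs 0, 3.5, 4.7, 0.6 → best response Bridge.
Driver A against Bridge: payoffs 4.4, 5.4, 5.9, 4 → best response Bridge.
Driver A against Tunnel: payoffs 0.7, 2, 4.8, 5.3 → best response Tunnel.
Driver B against Highway: payoffs 4.1, 0.1, 0.6, 4 → best response Highway.
Driver B against Avenue: payoffs 2.9, 5.6, 4.7, 2 → best response Avenue.
Driver B against Bridge: payoffs 2.2, 4.3, 1.7, 2.3 → best response Avenue.
Driver B against Tunnel: payoffs 0.5, 2.7, 0.4, 2.9 → best response Tunnel.
Mutual best responses: (Highway, Highway); (Bridge, Avenue); (Tunnel, Tunnel).

(Highway, Highway); (Bridge, Avenue); (Tunnel, Tunnel)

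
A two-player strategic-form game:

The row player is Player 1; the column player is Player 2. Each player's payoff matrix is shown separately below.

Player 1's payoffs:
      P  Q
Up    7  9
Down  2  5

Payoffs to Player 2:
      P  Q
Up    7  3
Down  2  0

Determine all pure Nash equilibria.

The unique pure-strategy Nash equilibrium is (Up, P).

Player 1 against P: payoffs 7, 2 → best response Up.
Player 1 against Q: payoffs 9, 5 → best response Up.
Player 2 against Up: payoffs 7, 3 → best response P.
Player 2 against Down: payoffs 2, 0 → best response P.
Mutual best responses: (Up, P).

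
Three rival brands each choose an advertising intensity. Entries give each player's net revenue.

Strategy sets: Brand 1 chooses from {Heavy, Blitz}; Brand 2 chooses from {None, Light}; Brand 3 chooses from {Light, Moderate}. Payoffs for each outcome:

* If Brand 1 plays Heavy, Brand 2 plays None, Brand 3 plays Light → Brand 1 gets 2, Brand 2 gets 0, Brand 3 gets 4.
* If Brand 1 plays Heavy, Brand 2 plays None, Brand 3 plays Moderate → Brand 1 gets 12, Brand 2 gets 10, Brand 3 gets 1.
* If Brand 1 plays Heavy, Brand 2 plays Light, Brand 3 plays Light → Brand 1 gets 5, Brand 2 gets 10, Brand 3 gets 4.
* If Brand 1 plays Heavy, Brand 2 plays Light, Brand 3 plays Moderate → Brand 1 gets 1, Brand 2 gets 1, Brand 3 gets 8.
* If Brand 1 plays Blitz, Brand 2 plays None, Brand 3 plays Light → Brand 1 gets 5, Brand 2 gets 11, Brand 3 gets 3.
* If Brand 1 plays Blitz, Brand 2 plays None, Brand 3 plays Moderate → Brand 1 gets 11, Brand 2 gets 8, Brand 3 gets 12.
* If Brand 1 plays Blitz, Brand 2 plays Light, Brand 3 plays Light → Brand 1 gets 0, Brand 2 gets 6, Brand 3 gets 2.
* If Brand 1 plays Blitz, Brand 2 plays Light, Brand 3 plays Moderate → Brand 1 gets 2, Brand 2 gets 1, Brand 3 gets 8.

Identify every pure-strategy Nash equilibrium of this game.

This game has no pure Nash equilibrium.

Brand 1 against (None, Light): payoffs 2, 5 → best response Blitz.
Brand 1 against (None, Moderate): payoffs 12, 11 → best response Heavy.
Brand 1 against (Light, Light): payoffs 5, 0 → best response Heavy.
Brand 1 against (Light, Moderate): payoffs 1, 2 → best response Blitz.
Brand 2 against (Heavy, Light): payoffs 0, 10 → best response Light.
Brand 2 against (Heavy, Moderate): payoffs 10, 1 → best response None.
Brand 2 against (Blitz, Light): payoffs 11, 6 → best response None.
Brand 2 against (Blitz, Moderate): payoffs 8, 1 → best response None.
Brand 3 against (Heavy, None): payoffs 4, 1 → best response Light.
Brand 3 against (Heavy, Light): payoffs 4, 8 → best response Moderate.
Brand 3 against (Blitz, None): payoffs 3, 12 → best response Moderate.
Brand 3 against (Blitz, Light): payoffs 2, 8 → best response Moderate.
No profile is a mutual best response for all players.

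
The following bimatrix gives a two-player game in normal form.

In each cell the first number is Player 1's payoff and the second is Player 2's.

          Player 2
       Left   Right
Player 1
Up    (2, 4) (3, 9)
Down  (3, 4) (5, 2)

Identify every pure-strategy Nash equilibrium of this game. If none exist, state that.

Player 1 against Left: payoffs 2, 3 → best response Down.
Player 1 against Right: payoffs 3, 5 → best response Down.
Player 2 against Up: payoffs 4, 9 → best response Right.
Player 2 against Down: payoffs 4, 2 → best response Left.
Mutual best responses: (Down, Left).

(Down, Left)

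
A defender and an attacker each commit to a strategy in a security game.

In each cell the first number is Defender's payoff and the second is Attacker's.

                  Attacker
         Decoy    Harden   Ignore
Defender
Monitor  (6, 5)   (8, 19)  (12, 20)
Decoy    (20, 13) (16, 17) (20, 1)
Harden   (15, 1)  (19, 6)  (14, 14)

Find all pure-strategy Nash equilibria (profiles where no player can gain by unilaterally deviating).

(Monitor, Decoy): Defender can switch to Decoy (6 → 20). Not NE.
(Monitor, Harden): Defender can switch to Decoy (8 → 16). Not NE.
(Monitor, Ignore): Defender can switch to Decoy (12 → 20). Not NE.
(Decoy, Decoy): Attacker can switch to Harden (13 → 17). Not NE.
(Decoy, Harden): Defender can switch to Harden (16 → 19). Not NE.
(Decoy, Ignore): Attacker can switch to Decoy (1 → 13). Not NE.
(Harden, Decoy): Defender can switch to Decoy (15 → 20). Not NE.
(Harden, Harden): Attacker can switch to Ignore (6 → 14). Not NE.
(Harden, Ignore): Defender can switch to Decoy (14 → 20). Not NE.

This game has no pure Nash equilibrium.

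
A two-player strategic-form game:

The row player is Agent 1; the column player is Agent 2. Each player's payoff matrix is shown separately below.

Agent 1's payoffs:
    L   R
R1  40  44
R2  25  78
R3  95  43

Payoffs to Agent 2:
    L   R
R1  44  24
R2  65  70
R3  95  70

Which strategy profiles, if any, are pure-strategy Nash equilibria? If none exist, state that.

For each player, find the best response to each opponent profile; mutual best responses are the pure NE.
Agent 1 against L: payoffs 40, 25, 95 → best response R3.
Agent 1 against R: payoffs 44, 78, 43 → best response R2.
Agent 2 against R1: payoffs 44, 24 → best response L.
Agent 2 against R2: payoffs 65, 70 → best response R.
Agent 2 against R3: payoffs 95, 70 → best response L.
Mutual best responses: (R2, R); (R3, L).

(R2, R); (R3, L)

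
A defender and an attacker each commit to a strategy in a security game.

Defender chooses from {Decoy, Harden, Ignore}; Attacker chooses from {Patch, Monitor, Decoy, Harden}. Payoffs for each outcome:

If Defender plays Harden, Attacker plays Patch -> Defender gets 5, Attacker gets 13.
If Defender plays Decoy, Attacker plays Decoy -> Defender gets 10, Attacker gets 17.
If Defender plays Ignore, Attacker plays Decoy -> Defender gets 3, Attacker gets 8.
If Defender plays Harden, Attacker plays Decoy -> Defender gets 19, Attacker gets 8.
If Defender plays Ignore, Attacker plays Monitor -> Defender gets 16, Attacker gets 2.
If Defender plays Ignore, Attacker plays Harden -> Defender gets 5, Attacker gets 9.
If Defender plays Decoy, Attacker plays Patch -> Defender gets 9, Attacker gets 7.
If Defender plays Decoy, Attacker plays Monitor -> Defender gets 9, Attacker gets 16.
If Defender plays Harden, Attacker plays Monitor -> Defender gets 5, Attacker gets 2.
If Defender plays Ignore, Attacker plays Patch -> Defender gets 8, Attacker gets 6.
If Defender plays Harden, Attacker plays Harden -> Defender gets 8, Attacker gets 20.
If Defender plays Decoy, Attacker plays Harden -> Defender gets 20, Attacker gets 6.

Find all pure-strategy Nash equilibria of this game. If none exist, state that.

(Decoy, Patch): Attacker can switch to Monitor (7 → 16). Not NE.
(Decoy, Monitor): Defender can switch to Ignore (9 → 16). Not NE.
(Decoy, Decoy): Defender can switch to Harden (10 → 19). Not NE.
(Decoy, Harden): Attacker can switch to Patch (6 → 7). Not NE.
(Harden, Patch): Defender can switch to Decoy (5 → 9). Not NE.
(Harden, Monitor): Defender can switch to Decoy (5 → 9). Not NE.
(Harden, Decoy): Attacker can switch to Patch (8 → 13). Not NE.
(Harden, Harden): Defender can switch to Decoy (8 → 20). Not NE.
(Ignore, Patch): Defender can switch to Decoy (8 → 9). Not NE.
(Ignore, Monitor): Attacker can switch to Patch (2 → 6). Not NE.
(Ignore, Decoy): Defender can switch to Decoy (3 → 10). Not NE.
(Ignore, Harden): Defender can switch to Decoy (5 → 20). Not NE.

No pure-strategy Nash equilibrium.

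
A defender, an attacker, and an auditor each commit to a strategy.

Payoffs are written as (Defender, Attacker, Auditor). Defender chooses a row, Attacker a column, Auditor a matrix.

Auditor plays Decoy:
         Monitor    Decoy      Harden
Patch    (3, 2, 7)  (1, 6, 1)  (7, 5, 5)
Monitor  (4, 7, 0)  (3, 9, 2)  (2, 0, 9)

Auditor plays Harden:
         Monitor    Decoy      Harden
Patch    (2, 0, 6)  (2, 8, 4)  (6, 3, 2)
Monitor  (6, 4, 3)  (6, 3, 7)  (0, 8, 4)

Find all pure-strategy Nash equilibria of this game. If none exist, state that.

(Patch, Monitor, Decoy): Defender can switch to Monitor (3 → 4). Not NE.
(Patch, Monitor, Harden): Defender can switch to Monitor (2 → 6). Not NE.
(Patch, Decoy, Decoy): Defender can switch to Monitor (1 → 3). Not NE.
(Patch, Decoy, Harden): Defender can switch to Monitor (2 → 6). Not NE.
(Patch, Harden, Decoy): Attacker can switch to Decoy (5 → 6). Not NE.
(Patch, Harden, Harden): Attacker can switch to Decoy (3 → 8). Not NE.
(The remaining 6 profiles each have a profitable deviation by the same check.)

No pure-strategy Nash equilibrium.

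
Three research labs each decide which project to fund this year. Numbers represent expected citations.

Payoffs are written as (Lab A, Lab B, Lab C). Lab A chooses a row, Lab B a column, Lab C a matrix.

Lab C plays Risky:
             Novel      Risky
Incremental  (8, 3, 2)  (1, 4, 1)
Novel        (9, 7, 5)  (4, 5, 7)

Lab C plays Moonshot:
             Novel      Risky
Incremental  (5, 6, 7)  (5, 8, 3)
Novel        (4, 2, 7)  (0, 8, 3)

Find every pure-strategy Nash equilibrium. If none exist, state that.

Pure NE: (Incremental, Risky, Moonshot)

Check each profile: it is a Nash equilibrium iff no player can strictly gain by switching unilaterally.
(Incremental, Novel, Risky): Lab A can switch to Novel (8 → 9). Not NE.
(Incremental, Novel, Moonshot): Lab B can switch to Risky (6 → 8). Not NE.
(Incremental, Risky, Risky): Lab A can switch to Novel (1 → 4). Not NE.
(Incremental, Risky, Moonshot): Lab A gets 5, best alternative 0; Lab B gets 8, best alternative 6; Lab C gets 3, best alternative 1. No profitable deviation — NE.
(Novel, Novel, Risky): Lab C can switch to Moonshot (5 → 7). Not NE.
(Novel, Novel, Moonshot): Lab A can switch to Incremental (4 → 5). Not NE.
(Novel, Risky, Risky): Lab B can switch to Novel (5 → 7). Not NE.
(Novel, Risky, Moonshot): Lab A can switch to Incremental (0 → 5). Not NE.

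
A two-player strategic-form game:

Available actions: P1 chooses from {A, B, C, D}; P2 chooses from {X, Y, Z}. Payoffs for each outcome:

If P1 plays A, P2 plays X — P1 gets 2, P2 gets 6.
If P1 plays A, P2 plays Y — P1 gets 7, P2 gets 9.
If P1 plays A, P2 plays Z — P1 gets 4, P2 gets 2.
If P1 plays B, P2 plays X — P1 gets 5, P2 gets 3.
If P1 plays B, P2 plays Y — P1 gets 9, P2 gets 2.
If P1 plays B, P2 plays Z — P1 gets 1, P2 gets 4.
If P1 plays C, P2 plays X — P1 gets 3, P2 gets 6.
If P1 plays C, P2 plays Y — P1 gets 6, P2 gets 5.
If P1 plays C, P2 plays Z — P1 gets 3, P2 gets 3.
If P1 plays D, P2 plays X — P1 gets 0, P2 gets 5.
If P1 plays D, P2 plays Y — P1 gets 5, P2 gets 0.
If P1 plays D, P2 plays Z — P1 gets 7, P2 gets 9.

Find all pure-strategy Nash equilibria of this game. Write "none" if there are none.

For each strategy profile, look for a profitable unilateral deviation.
(A, X): P1 can switch to B (2 → 5). Not NE.
(A, Y): P1 can switch to B (7 → 9). Not NE.
(A, Z): P1 can switch to D (4 → 7). Not NE.
(B, X): P2 can switch to Z (3 → 4). Not NE.
(B, Y): P2 can switch to X (2 → 3). Not NE.
(B, Z): P1 can switch to A (1 → 4). Not NE.
(D, Z): P1 gets 7, best alternative 4; P2 gets 9, best alternative 5. No profitable deviation — NE.
(The remaining 5 profiles each have a profitable deviation by the same check.)

The unique pure-strategy Nash equilibrium is (D, Z).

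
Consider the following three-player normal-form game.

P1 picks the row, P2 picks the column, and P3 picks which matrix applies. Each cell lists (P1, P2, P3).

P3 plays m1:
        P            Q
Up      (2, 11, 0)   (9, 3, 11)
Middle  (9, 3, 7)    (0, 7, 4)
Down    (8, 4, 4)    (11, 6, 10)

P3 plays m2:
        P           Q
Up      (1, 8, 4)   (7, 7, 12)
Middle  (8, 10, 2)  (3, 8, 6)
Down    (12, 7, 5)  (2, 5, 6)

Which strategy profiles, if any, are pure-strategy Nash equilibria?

The pure Nash equilibria are (Down, P, m2), (Down, Q, m1).

Check each profile: it is a Nash equilibrium iff no player can strictly gain by switching unilaterally.
(Up, P, m1): P1 can switch to Middle (2 → 9). Not NE.
(Up, P, m2): P1 can switch to Middle (1 → 8). Not NE.
(Up, Q, m1): P1 can switch to Down (9 → 11). Not NE.
(Up, Q, m2): P2 can switch to P (7 → 8). Not NE.
(Middle, P, m1): P2 can switch to Q (3 → 7). Not NE.
(Middle, P, m2): P1 can switch to Down (8 → 12). Not NE.
(Middle, Q, m1): P1 can switch to Up (0 → 9). Not NE.
(Middle, Q, m2): P1 can switch to Up (3 → 7). Not NE.
(Down, P, m1): P1 can switch to Middle (8 → 9). Not NE.
(Down, P, m2): P1 gets 12, best alternative 8; P2 gets 7, best alternative 5; P3 gets 5, best alternative 4. No profitable deviation — NE.
(Down, Q, m1): P1 gets 11, best alternative 9; P2 gets 6, best alternative 4; P3 gets 10, best alternative 6. No profitable deviation — NE.
(Down, Q, m2): P1 can switch to Up (2 → 7). Not NE.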